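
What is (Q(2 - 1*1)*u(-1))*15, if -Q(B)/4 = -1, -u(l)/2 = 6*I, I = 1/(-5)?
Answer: 144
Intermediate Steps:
I = -⅕ ≈ -0.20000
u(l) = 12/5 (u(l) = -12*(-1)/5 = -2*(-6/5) = 12/5)
Q(B) = 4 (Q(B) = -4*(-1) = 4)
(Q(2 - 1*1)*u(-1))*15 = (4*(12/5))*15 = (48/5)*15 = 144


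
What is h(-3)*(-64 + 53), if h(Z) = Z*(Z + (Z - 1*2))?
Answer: -264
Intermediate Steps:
h(Z) = Z*(-2 + 2*Z) (h(Z) = Z*(Z + (Z - 2)) = Z*(Z + (-2 + Z)) = Z*(-2 + 2*Z))
h(-3)*(-64 + 53) = (2*(-3)*(-1 - 3))*(-64 + 53) = (2*(-3)*(-4))*(-11) = 24*(-11) = -264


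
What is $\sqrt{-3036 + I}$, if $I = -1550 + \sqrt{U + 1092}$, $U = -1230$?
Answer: $\sqrt{-4586 + i \sqrt{138}} \approx 0.0867 + 67.72 i$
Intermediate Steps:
$I = -1550 + i \sqrt{138}$ ($I = -1550 + \sqrt{-1230 + 1092} = -1550 + \sqrt{-138} = -1550 + i \sqrt{138} \approx -1550.0 + 11.747 i$)
$\sqrt{-3036 + I} = \sqrt{-3036 - \left(1550 - i \sqrt{138}\right)} = \sqrt{-4586 + i \sqrt{138}}$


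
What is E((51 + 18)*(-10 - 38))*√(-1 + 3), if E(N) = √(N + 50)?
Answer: 2*I*√1631 ≈ 80.771*I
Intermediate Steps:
E(N) = √(50 + N)
E((51 + 18)*(-10 - 38))*√(-1 + 3) = √(50 + (51 + 18)*(-10 - 38))*√(-1 + 3) = √(50 + 69*(-48))*√2 = √(50 - 3312)*√2 = √(-3262)*√2 = (I*√3262)*√2 = 2*I*√1631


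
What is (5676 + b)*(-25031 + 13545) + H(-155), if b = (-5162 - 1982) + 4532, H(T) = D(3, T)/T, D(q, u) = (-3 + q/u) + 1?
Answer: -845514323287/24025 ≈ -3.5193e+7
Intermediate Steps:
D(q, u) = -2 + q/u
H(T) = (-2 + 3/T)/T
b = -2612 (b = -7144 + 4532 = -2612)
(5676 + b)*(-25031 + 13545) + H(-155) = (5676 - 2612)*(-25031 + 13545) + (3 - 2*(-155))/(-155)**2 = 3064*(-11486) + (3 + 310)/24025 = -35193104 + (1/24025)*313 = -35193104 + 313/24025 = -845514323287/24025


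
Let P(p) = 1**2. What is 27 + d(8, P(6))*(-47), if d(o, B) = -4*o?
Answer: 1531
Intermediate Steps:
P(p) = 1
27 + d(8, P(6))*(-47) = 27 - 4*8*(-47) = 27 - 32*(-47) = 27 + 1504 = 1531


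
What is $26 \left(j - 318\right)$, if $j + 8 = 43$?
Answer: $-7358$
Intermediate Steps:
$j = 35$ ($j = -8 + 43 = 35$)
$26 \left(j - 318\right) = 26 \left(35 - 318\right) = 26 \left(-283\right) = -7358$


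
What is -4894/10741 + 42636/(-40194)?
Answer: -9919132/6541269 ≈ -1.5164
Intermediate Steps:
-4894/10741 + 42636/(-40194) = -4894*1/10741 + 42636*(-1/40194) = -4894/10741 - 646/609 = -9919132/6541269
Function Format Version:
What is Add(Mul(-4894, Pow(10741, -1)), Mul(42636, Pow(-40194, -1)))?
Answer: Rational(-9919132, 6541269) ≈ -1.5164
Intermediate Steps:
Add(Mul(-4894, Pow(10741, -1)), Mul(42636, Pow(-40194, -1))) = Add(Mul(-4894, Rational(1, 10741)), Mul(42636, Rational(-1, 40194))) = Add(Rational(-4894, 10741), Rational(-646, 609)) = Rational(-9919132, 6541269)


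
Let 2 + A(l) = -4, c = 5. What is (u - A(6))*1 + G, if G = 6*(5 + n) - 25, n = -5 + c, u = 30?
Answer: 41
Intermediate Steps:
n = 0 (n = -5 + 5 = 0)
A(l) = -6 (A(l) = -2 - 4 = -6)
G = 5 (G = 6*(5 + 0) - 25 = 6*5 - 25 = 30 - 25 = 5)
(u - A(6))*1 + G = (30 - 1*(-6))*1 + 5 = (30 + 6)*1 + 5 = 36*1 + 5 = 36 + 5 = 41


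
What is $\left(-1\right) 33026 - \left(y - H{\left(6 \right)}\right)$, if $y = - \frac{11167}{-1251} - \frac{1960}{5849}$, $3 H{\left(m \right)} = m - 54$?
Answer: $- \frac{241834448981}{7317099} \approx -33051.0$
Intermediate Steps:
$H{\left(m \right)} = -18 + \frac{m}{3}$ ($H{\left(m \right)} = \frac{m - 54}{3} = \frac{-54 + m}{3} = -18 + \frac{m}{3}$)
$y = \frac{62863823}{7317099}$ ($y = \left(-11167\right) \left(- \frac{1}{1251}\right) - \frac{1960}{5849} = \frac{11167}{1251} - \frac{1960}{5849} = \frac{62863823}{7317099} \approx 8.5914$)
$\left(-1\right) 33026 - \left(y - H{\left(6 \right)}\right) = \left(-1\right) 33026 + \left(\left(-18 + \frac{1}{3} \cdot 6\right) - \frac{62863823}{7317099}\right) = -33026 + \left(\left(-18 + 2\right) - \frac{62863823}{7317099}\right) = -33026 - \frac{179937407}{7317099} = - \frac{241834448981}{7317099}$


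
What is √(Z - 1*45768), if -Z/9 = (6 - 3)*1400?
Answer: 4*I*√5223 ≈ 289.08*I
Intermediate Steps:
Z = -37800 (Z = -9*(6 - 3)*1400 = -27*1400 = -9*4200 = -37800)
√(Z - 1*45768) = √(-37800 - 1*45768) = √(-37800 - 45768) = √(-83568) = 4*I*√5223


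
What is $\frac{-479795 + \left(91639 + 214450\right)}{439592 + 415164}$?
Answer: $- \frac{86853}{427378} \approx -0.20322$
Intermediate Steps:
$\frac{-479795 + \left(91639 + 214450\right)}{439592 + 415164} = \frac{-479795 + 306089}{854756} = \left(-173706\right) \frac{1}{854756} = - \frac{86853}{427378}$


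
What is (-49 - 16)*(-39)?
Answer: 2535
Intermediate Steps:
(-49 - 16)*(-39) = -65*(-39) = 2535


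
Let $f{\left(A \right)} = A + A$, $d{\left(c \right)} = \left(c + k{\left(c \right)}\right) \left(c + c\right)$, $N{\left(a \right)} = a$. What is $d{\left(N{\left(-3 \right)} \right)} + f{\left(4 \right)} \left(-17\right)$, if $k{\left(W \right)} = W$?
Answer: $-100$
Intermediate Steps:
$d{\left(c \right)} = 4 c^{2}$ ($d{\left(c \right)} = \left(c + c\right) \left(c + c\right) = 2 c 2 c = 4 c^{2}$)
$f{\left(A \right)} = 2 A$
$d{\left(N{\left(-3 \right)} \right)} + f{\left(4 \right)} \left(-17\right) = 4 \left(-3\right)^{2} + 2 \cdot 4 \left(-17\right) = 4 \cdot 9 + 8 \left(-17\right) = 36 - 136 = -100$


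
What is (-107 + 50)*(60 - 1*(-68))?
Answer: -7296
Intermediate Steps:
(-107 + 50)*(60 - 1*(-68)) = -57*(60 + 68) = -57*128 = -7296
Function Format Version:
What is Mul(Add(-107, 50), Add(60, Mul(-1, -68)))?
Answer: -7296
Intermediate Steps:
Mul(Add(-107, 50), Add(60, Mul(-1, -68))) = Mul(-57, Add(60, 68)) = Mul(-57, 128) = -7296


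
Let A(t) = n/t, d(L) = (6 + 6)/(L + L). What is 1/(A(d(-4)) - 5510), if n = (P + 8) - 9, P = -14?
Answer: -1/5500 ≈ -0.00018182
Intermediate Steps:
n = -15 (n = (-14 + 8) - 9 = -6 - 9 = -15)
d(L) = 6/L (d(L) = 12/((2*L)) = 12*(1/(2*L)) = 6/L)
A(t) = -15/t
1/(A(d(-4)) - 5510) = 1/(-15/(6/(-4)) - 5510) = 1/(-15/(6*(-¼)) - 5510) = 1/(-15/(-3/2) - 5510) = 1/(-15*(-⅔) - 5510) = 1/(10 - 5510) = 1/(-5500) = -1/5500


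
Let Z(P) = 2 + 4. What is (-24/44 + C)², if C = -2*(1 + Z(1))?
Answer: 25600/121 ≈ 211.57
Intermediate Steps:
Z(P) = 6
C = -14 (C = -2*(1 + 6) = -2*7 = -14)
(-24/44 + C)² = (-24/44 - 14)² = (-24*1/44 - 14)² = (-6/11 - 14)² = (-160/11)² = 25600/121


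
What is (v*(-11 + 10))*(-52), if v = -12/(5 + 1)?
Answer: -104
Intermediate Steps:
v = -2 (v = -12/6 = -12*⅙ = -2)
(v*(-11 + 10))*(-52) = -2*(-11 + 10)*(-52) = -2*(-1)*(-52) = 2*(-52) = -104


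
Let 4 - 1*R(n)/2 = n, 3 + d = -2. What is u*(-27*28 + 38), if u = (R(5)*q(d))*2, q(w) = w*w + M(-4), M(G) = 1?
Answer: 74672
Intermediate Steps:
d = -5 (d = -3 - 2 = -5)
R(n) = 8 - 2*n
q(w) = 1 + w² (q(w) = w*w + 1 = w² + 1 = 1 + w²)
u = -104 (u = ((8 - 2*5)*(1 + (-5)²))*2 = ((8 - 10)*(1 + 25))*2 = -2*26*2 = -52*2 = -104)
u*(-27*28 + 38) = -104*(-27*28 + 38) = -104*(-756 + 38) = -104*(-718) = 74672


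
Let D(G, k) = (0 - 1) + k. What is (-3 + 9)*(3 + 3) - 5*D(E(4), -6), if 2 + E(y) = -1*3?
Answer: 71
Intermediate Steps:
E(y) = -5 (E(y) = -2 - 1*3 = -2 - 3 = -5)
D(G, k) = -1 + k
(-3 + 9)*(3 + 3) - 5*D(E(4), -6) = (-3 + 9)*(3 + 3) - 5*(-1 - 6) = 6*6 - 5*(-7) = 36 + 35 = 71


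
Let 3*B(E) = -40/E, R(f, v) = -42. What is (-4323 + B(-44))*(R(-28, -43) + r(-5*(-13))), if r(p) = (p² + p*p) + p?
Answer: -1208664977/33 ≈ -3.6626e+7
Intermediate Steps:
B(E) = -40/(3*E) (B(E) = (-40/E)/3 = -40/(3*E))
r(p) = p + 2*p² (r(p) = (p² + p²) + p = 2*p² + p = p + 2*p²)
(-4323 + B(-44))*(R(-28, -43) + r(-5*(-13))) = (-4323 - 40/3/(-44))*(-42 + (-5*(-13))*(1 + 2*(-5*(-13)))) = (-4323 - 40/3*(-1/44))*(-42 + 65*(1 + 2*65)) = (-4323 + 10/33)*(-42 + 65*(1 + 130)) = -142649*(-42 + 65*131)/33 = -142649*(-42 + 8515)/33 = -142649/33*8473 = -1208664977/33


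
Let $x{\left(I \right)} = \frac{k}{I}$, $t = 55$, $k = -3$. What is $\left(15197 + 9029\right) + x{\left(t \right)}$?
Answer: $\frac{1332427}{55} \approx 24226.0$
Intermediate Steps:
$x{\left(I \right)} = - \frac{3}{I}$
$\left(15197 + 9029\right) + x{\left(t \right)} = \left(15197 + 9029\right) - \frac{3}{55} = 24226 - \frac{3}{55} = \frac{1332427}{55}$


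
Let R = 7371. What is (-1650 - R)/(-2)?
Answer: 9021/2 ≈ 4510.5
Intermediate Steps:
(-1650 - R)/(-2) = (-1650 - 1*7371)/(-2) = -(-1650 - 7371)/2 = -1/2*(-9021) = 9021/2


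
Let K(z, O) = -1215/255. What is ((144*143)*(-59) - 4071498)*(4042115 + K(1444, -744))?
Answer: -363261382926324/17 ≈ -2.1368e+13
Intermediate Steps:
K(z, O) = -81/17 (K(z, O) = -1215*1/255 = -81/17)
((144*143)*(-59) - 4071498)*(4042115 + K(1444, -744)) = ((144*143)*(-59) - 4071498)*(4042115 - 81/17) = (20592*(-59) - 4071498)*(68715874/17) = (-1214928 - 4071498)*(68715874/17) = -5286426*68715874/17 = -363261382926324/17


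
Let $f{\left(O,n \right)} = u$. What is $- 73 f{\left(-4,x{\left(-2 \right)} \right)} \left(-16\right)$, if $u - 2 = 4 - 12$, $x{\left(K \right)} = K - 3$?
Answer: $-7008$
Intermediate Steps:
$x{\left(K \right)} = -3 + K$ ($x{\left(K \right)} = K - 3 = -3 + K$)
$u = -6$ ($u = 2 + \left(4 - 12\right) = 2 - 8 = -6$)
$f{\left(O,n \right)} = -6$
$- 73 f{\left(-4,x{\left(-2 \right)} \right)} \left(-16\right) = \left(-73\right) \left(-6\right) \left(-16\right) = 438 \left(-16\right) = -7008$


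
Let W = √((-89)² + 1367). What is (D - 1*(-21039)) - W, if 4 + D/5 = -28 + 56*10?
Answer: 23679 - 6*√258 ≈ 23583.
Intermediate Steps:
D = 2640 (D = -20 + 5*(-28 + 56*10) = -20 + 5*(-28 + 560) = -20 + 5*532 = -20 + 2660 = 2640)
W = 6*√258 (W = √(7921 + 1367) = √9288 = 6*√258 ≈ 96.374)
(D - 1*(-21039)) - W = (2640 - 1*(-21039)) - 6*√258 = (2640 + 21039) - 6*√258 = 23679 - 6*√258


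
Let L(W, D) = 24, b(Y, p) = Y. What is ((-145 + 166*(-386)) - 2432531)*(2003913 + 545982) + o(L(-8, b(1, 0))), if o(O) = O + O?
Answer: -6366455440992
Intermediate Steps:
o(O) = 2*O
((-145 + 166*(-386)) - 2432531)*(2003913 + 545982) + o(L(-8, b(1, 0))) = ((-145 + 166*(-386)) - 2432531)*(2003913 + 545982) + 2*24 = ((-145 - 64076) - 2432531)*2549895 + 48 = (-64221 - 2432531)*2549895 + 48 = -2496752*2549895 + 48 = -6366455441040 + 48 = -6366455440992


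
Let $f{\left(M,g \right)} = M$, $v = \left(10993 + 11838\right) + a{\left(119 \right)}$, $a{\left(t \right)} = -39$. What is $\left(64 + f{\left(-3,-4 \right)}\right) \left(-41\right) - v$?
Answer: $-25293$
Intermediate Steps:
$v = 22792$ ($v = \left(10993 + 11838\right) - 39 = 22831 - 39 = 22792$)
$\left(64 + f{\left(-3,-4 \right)}\right) \left(-41\right) - v = \left(64 - 3\right) \left(-41\right) - 22792 = 61 \left(-41\right) - 22792 = -2501 - 22792 = -25293$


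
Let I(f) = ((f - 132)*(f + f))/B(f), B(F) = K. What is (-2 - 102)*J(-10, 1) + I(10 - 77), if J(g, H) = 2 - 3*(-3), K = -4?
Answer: -15621/2 ≈ -7810.5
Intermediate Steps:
J(g, H) = 11 (J(g, H) = 2 - 1*(-9) = 2 + 9 = 11)
B(F) = -4
I(f) = -f*(-132 + f)/2 (I(f) = ((f - 132)*(f + f))/(-4) = ((-132 + f)*(2*f))*(-¼) = (2*f*(-132 + f))*(-¼) = -f*(-132 + f)/2)
(-2 - 102)*J(-10, 1) + I(10 - 77) = (-2 - 102)*11 + (10 - 77)*(132 - (10 - 77))/2 = -104*11 + (½)*(-67)*(132 - 1*(-67)) = -1144 + (½)*(-67)*(132 + 67) = -1144 + (½)*(-67)*199 = -1144 - 13333/2 = -15621/2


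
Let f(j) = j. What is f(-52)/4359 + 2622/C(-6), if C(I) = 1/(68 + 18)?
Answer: 982919576/4359 ≈ 2.2549e+5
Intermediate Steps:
C(I) = 1/86
f(-52)/4359 + 2622/C(-6) = -52/4359 + 2622/(1/86) = -52*1/4359 + 2622*86 = -52/4359 + 225492 = 982919576/4359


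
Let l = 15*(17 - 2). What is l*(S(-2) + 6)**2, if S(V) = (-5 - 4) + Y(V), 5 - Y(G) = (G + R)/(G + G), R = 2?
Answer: 900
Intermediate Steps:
l = 225 (l = 15*15 = 225)
Y(G) = 5 - (2 + G)/(2*G) (Y(G) = 5 - (G + 2)/(G + G) = 5 - (2 + G)/(2*G))
S(V) = -9/2 - 1/V (S(V) = (-5 - 4) + (9/2 - 1/V) = -9 + (9/2 - 1/V) = -9/2 - 1/V)
l*(S(-2) + 6)**2 = 225*((-9/2 - 1/(-2)) + 6)**2 = 225*((-9/2 - 1*(-1/2)) + 6)**2 = 225*((-9/2 + 1/2) + 6)**2 = 225*(-4 + 6)**2 = 225*2**2 = 225*4 = 900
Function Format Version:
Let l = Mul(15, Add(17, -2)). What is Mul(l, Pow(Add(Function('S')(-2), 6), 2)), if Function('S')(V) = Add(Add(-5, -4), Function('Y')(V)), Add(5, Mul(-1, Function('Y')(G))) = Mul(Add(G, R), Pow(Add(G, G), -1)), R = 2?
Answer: 900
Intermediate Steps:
l = 225 (l = Mul(15, 15) = 225)
Function('Y')(G) = Add(5, Mul(Rational(-1, 2), Pow(G, -1), Add(2, G))) (Function('Y')(G) = Add(5, Mul(-1, Mul(Add(G, 2), Pow(Add(G, G), -1)))) = Add(5, Mul(-1, Mul(Add(2, G), Pow(Mul(2, G), -1)))) = Add(5, Mul(-1, Mul(Add(2, G), Mul(Rational(1, 2), Pow(G, -1))))) = Add(5, Mul(-1, Mul(Rational(1, 2), Pow(G, -1), Add(2, G)))) = Add(5, Mul(Rational(-1, 2), Pow(G, -1), Add(2, G))))
Function('S')(V) = Add(Rational(-9, 2), Mul(-1, Pow(V, -1))) (Function('S')(V) = Add(Add(-5, -4), Add(Rational(9, 2), Mul(-1, Pow(V, -1)))) = Add(-9, Add(Rational(9, 2), Mul(-1, Pow(V, -1)))) = Add(Rational(-9, 2), Mul(-1, Pow(V, -1))))
Mul(l, Pow(Add(Function('S')(-2), 6), 2)) = Mul(225, Pow(Add(Add(Rational(-9, 2), Mul(-1, Pow(-2, -1))), 6), 2)) = Mul(225, Pow(Add(Add(Rational(-9, 2), Mul(-1, Rational(-1, 2))), 6), 2)) = Mul(225, Pow(Add(Add(Rational(-9, 2), Rational(1, 2)), 6), 2)) = Mul(225, Pow(Add(-4, 6), 2)) = Mul(225, Pow(2, 2)) = Mul(225, 4) = 900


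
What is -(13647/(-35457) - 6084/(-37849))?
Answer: 100268305/447337331 ≈ 0.22414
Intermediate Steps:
-(13647/(-35457) - 6084/(-37849)) = -(13647*(-1/35457) - 6084*(-1/37849)) = -(-4549/11819 + 6084/37849) = -1*(-100268305/447337331) = 100268305/447337331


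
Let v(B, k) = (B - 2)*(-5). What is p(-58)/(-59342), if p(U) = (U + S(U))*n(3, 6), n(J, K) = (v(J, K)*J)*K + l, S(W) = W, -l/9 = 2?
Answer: -6264/29671 ≈ -0.21112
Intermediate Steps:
l = -18 (l = -9*2 = -18)
v(B, k) = 10 - 5*B (v(B, k) = (-2 + B)*(-5) = 10 - 5*B)
n(J, K) = -18 + J*K*(10 - 5*J) (n(J, K) = ((10 - 5*J)*J)*K - 18 = (J*(10 - 5*J))*K - 18 = J*K*(10 - 5*J) - 18 = -18 + J*K*(10 - 5*J))
p(U) = -216*U (p(U) = (U + U)*(-18 - 5*3*6*(-2 + 3)) = (2*U)*(-18 - 5*3*6*1) = (2*U)*(-18 - 90) = (2*U)*(-108) = -216*U)
p(-58)/(-59342) = -216*(-58)/(-59342) = 12528*(-1/59342) = -6264/29671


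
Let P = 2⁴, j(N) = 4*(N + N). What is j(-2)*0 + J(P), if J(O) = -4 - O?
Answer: -20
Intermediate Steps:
j(N) = 8*N (j(N) = 4*(2*N) = 8*N)
P = 16
j(-2)*0 + J(P) = (8*(-2))*0 + (-4 - 1*16) = -16*0 + (-4 - 16) = 0 - 20 = -20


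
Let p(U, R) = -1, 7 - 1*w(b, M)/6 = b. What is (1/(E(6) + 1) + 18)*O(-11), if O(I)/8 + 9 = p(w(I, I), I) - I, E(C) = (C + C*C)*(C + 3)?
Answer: 54584/379 ≈ 144.02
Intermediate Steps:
w(b, M) = 42 - 6*b
E(C) = (3 + C)*(C + C**2) (E(C) = (C + C**2)*(3 + C) = (3 + C)*(C + C**2))
O(I) = -80 - 8*I (O(I) = -72 + 8*(-1 - I) = -72 + (-8 - 8*I) = -80 - 8*I)
(1/(E(6) + 1) + 18)*O(-11) = (1/(6*(3 + 6**2 + 4*6) + 1) + 18)*(-80 - 8*(-11)) = (1/(6*(3 + 36 + 24) + 1) + 18)*(-80 + 88) = (1/(6*63 + 1) + 18)*8 = (1/(378 + 1) + 18)*8 = (1/379 + 18)*8 = (6823/379)*8 = 54584/379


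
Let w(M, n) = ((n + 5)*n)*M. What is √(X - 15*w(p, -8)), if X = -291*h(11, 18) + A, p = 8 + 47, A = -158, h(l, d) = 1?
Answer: I*√20249 ≈ 142.3*I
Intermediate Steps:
p = 55
w(M, n) = M*n*(5 + n) (w(M, n) = ((5 + n)*n)*M = (n*(5 + n))*M = M*n*(5 + n))
X = -449 (X = -291*1 - 158 = -291 - 158 = -449)
√(X - 15*w(p, -8)) = √(-449 - 825*(-8)*(5 - 8)) = √(-449 - 825*(-8)*(-3)) = √(-449 - 15*1320) = √(-449 - 19800) = √(-20249) = I*√20249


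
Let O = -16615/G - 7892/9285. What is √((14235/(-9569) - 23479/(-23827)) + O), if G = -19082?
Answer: I*√16034834769430015711020794516130/5770901730042330 ≈ 0.69389*I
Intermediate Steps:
O = 3675131/177176370 (O = -16615/(-19082) - 7892/9285 = -16615*(-1/19082) - 7892*1/9285 = 16615/19082 - 7892/9285 = 3675131/177176370 ≈ 0.020743)
√((14235/(-9569) - 23479/(-23827)) + O) = √((14235/(-9569) - 23479/(-23827)) + 3675131/177176370) = √((14235*(-1/9569) - 23479*(-1/23827)) + 3675131/177176370) = √((-14235/9569 + 23479/23827) + 3675131/177176370) = √(-114506794/228000563 + 3675131/177176370) = √(-2778566594879861/5770901730042330) = I*√16034834769430015711020794516130/5770901730042330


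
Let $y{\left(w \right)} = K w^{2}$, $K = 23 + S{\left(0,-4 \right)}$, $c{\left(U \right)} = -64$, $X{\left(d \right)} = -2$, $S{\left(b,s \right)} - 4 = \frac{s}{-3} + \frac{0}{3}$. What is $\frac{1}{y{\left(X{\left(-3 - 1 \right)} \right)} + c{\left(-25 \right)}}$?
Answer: $\frac{3}{148} \approx 0.02027$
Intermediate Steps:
$S{\left(b,s \right)} = 4 - \frac{s}{3}$ ($S{\left(b,s \right)} = 4 + \left(\frac{s}{-3} + \frac{0}{3}\right) = 4 + \left(s \left(- \frac{1}{3}\right) + 0 \cdot \frac{1}{3}\right) = 4 + \left(- \frac{s}{3} + 0\right) = 4 - \frac{s}{3}$)
$K = \frac{85}{3}$ ($K = 23 + \left(4 - - \frac{4}{3}\right) = 23 + \left(4 + \frac{4}{3}\right) = 23 + \frac{16}{3} = \frac{85}{3} \approx 28.333$)
$y{\left(w \right)} = \frac{85 w^{2}}{3}$
$\frac{1}{y{\left(X{\left(-3 - 1 \right)} \right)} + c{\left(-25 \right)}} = \frac{1}{\frac{85 \left(-2\right)^{2}}{3} - 64} = \frac{1}{\frac{85}{3} \cdot 4 - 64} = \frac{1}{\frac{340}{3} - 64} = \frac{1}{\frac{148}{3}} = \frac{3}{148}$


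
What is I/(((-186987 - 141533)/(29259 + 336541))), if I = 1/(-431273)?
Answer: 9145/3542045149 ≈ 2.5818e-6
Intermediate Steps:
I = -1/431273 ≈ -2.3187e-6
I/(((-186987 - 141533)/(29259 + 336541))) = -(29259 + 336541)/(-186987 - 141533)/431273 = -1/(431273*((-328520/365800))) = -1/(431273*((-328520*1/365800))) = -1/(431273*(-8213/9145)) = -1/431273*(-9145/8213) = 9145/3542045149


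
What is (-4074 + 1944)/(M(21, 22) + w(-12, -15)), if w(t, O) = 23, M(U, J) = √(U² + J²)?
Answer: 8165/66 - 1775*√37/66 ≈ -39.877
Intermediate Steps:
M(U, J) = √(J² + U²)
(-4074 + 1944)/(M(21, 22) + w(-12, -15)) = (-4074 + 1944)/(√(22² + 21²) + 23) = -2130/(√(484 + 441) + 23) = -2130/(√925 + 23) = -2130/(5*√37 + 23) = -2130/(23 + 5*√37)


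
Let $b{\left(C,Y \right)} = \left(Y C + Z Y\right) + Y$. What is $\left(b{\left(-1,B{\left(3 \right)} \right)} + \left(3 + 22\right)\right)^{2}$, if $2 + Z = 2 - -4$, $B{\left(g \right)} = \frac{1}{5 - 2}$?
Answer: $\frac{6241}{9} \approx 693.44$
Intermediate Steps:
$B{\left(g \right)} = \frac{1}{3}$
$Z = 4$ ($Z = -2 + \left(2 - -4\right) = -2 + \left(2 + 4\right) = -2 + 6 = 4$)
$b{\left(C,Y \right)} = 5 Y + C Y$ ($b{\left(C,Y \right)} = \left(Y C + 4 Y\right) + Y = \left(C Y + 4 Y\right) + Y = \left(4 Y + C Y\right) + Y = 5 Y + C Y$)
$\left(b{\left(-1,B{\left(3 \right)} \right)} + \left(3 + 22\right)\right)^{2} = \left(\frac{5 - 1}{3} + \left(3 + 22\right)\right)^{2} = \left(\frac{1}{3} \cdot 4 + 25\right)^{2} = \left(\frac{4}{3} + 25\right)^{2} = \left(\frac{79}{3}\right)^{2} = \frac{6241}{9}$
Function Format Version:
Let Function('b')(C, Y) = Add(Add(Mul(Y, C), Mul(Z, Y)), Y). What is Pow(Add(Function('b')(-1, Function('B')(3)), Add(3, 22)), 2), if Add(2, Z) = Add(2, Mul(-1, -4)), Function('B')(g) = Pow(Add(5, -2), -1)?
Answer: Rational(6241, 9) ≈ 693.44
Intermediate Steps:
Function('B')(g) = Rational(1, 3) (Function('B')(g) = Pow(3, -1) = Rational(1, 3))
Z = 4 (Z = Add(-2, Add(2, Mul(-1, -4))) = Add(-2, Add(2, 4)) = Add(-2, 6) = 4)
Function('b')(C, Y) = Add(Mul(5, Y), Mul(C, Y)) (Function('b')(C, Y) = Add(Add(Mul(Y, C), Mul(4, Y)), Y) = Add(Add(Mul(C, Y), Mul(4, Y)), Y) = Add(Add(Mul(4, Y), Mul(C, Y)), Y) = Add(Mul(5, Y), Mul(C, Y)))
Pow(Add(Function('b')(-1, Function('B')(3)), Add(3, 22)), 2) = Pow(Add(Mul(Rational(1, 3), Add(5, -1)), Add(3, 22)), 2) = Pow(Add(Mul(Rational(1, 3), 4), 25), 2) = Pow(Add(Rational(4, 3), 25), 2) = Pow(Rational(79, 3), 2) = Rational(6241, 9)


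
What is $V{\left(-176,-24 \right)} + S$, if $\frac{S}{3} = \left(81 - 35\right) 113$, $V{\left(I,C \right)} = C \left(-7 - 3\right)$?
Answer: $15834$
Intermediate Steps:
$V{\left(I,C \right)} = - 10 C$ ($V{\left(I,C \right)} = C \left(-10\right) = - 10 C$)
$S = 15594$ ($S = 3 \left(81 - 35\right) 113 = 3 \cdot 46 \cdot 113 = 3 \cdot 5198 = 15594$)
$V{\left(-176,-24 \right)} + S = \left(-10\right) \left(-24\right) + 15594 = 240 + 15594 = 15834$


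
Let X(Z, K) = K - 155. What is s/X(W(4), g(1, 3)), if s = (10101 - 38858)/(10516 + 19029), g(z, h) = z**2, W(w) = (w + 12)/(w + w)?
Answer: 28757/4549930 ≈ 0.0063203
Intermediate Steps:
W(w) = (12 + w)/(2*w) (W(w) = (12 + w)/((2*w)) = (12 + w)*(1/(2*w)) = (12 + w)/(2*w))
X(Z, K) = -155 + K
s = -28757/29545 ≈ -0.97333
s/X(W(4), g(1, 3)) = -28757/(29545*(-155 + 1**2)) = -28757/(29545*(-155 + 1)) = -28757/29545/(-154) = -28757/29545*(-1/154) = 28757/4549930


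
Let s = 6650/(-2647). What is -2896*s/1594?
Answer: 9629200/2109659 ≈ 4.5643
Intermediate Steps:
s = -6650/2647 (s = 6650*(-1/2647) = -6650/2647 ≈ -2.5123)
-2896*s/1594 = -2896/(1594/(-6650/2647)) = -2896/(1594*(-2647/6650)) = -2896/(-2109659/3325) = -2896*(-3325/2109659) = 9629200/2109659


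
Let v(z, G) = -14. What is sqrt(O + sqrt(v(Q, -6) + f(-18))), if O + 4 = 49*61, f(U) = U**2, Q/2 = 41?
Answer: sqrt(2985 + sqrt(310)) ≈ 54.796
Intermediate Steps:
Q = 82 (Q = 2*41 = 82)
O = 2985 (O = -4 + 49*61 = -4 + 2989 = 2985)
sqrt(O + sqrt(v(Q, -6) + f(-18))) = sqrt(2985 + sqrt(-14 + (-18)**2)) = sqrt(2985 + sqrt(-14 + 324)) = sqrt(2985 + sqrt(310))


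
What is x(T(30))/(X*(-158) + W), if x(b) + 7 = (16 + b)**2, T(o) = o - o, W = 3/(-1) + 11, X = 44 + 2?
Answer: -83/2420 ≈ -0.034298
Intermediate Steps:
X = 46
W = 8 (W = 3*(-1) + 11 = -3 + 11 = 8)
T(o) = 0
x(b) = -7 + (16 + b)**2
x(T(30))/(X*(-158) + W) = (-7 + (16 + 0)**2)/(46*(-158) + 8) = (-7 + 16**2)/(-7268 + 8) = (-7 + 256)/(-7260) = 249*(-1/7260) = -83/2420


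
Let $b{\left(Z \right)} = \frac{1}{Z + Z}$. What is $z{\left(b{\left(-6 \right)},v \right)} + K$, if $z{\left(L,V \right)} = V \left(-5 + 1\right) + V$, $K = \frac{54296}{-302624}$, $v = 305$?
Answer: $- \frac{34619407}{37828} \approx -915.18$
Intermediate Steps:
$b{\left(Z \right)} = \frac{1}{2 Z}$
$K = - \frac{6787}{37828}$ ($K = 54296 \left(- \frac{1}{302624}\right) = - \frac{6787}{37828} \approx -0.17942$)
$z{\left(L,V \right)} = - 3 V$ ($z{\left(L,V \right)} = V \left(-4\right) + V = - 4 V + V = - 3 V$)
$z{\left(b{\left(-6 \right)},v \right)} + K = \left(-3\right) 305 - \frac{6787}{37828} = -915 - \frac{6787}{37828} = - \frac{34619407}{37828}$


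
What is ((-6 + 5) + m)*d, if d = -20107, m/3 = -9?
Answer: 562996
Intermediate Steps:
m = -27 (m = 3*(-9) = -27)
((-6 + 5) + m)*d = ((-6 + 5) - 27)*(-20107) = (-1 - 27)*(-20107) = -28*(-20107) = 562996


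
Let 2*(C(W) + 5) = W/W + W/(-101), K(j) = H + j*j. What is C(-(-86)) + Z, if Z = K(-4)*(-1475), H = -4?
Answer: -3576395/202 ≈ -17705.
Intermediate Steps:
K(j) = -4 + j**2 (K(j) = -4 + j*j = -4 + j**2)
C(W) = -9/2 - W/202 (C(W) = -5 + (W/W + W/(-101))/2 = -5 + (1 + W*(-1/101))/2 = -5 + (1 - W/101)/2 = -5 + (1/2 - W/202) = -9/2 - W/202)
Z = -17700 (Z = (-4 + (-4)**2)*(-1475) = (-4 + 16)*(-1475) = 12*(-1475) = -17700)
C(-(-86)) + Z = (-9/2 - (-43)*(-2*1)/202) - 17700 = (-9/2 - (-43)*(-2)/202) - 17700 = (-9/2 - 1/202*86) - 17700 = (-9/2 - 43/101) - 17700 = -995/202 - 17700 = -3576395/202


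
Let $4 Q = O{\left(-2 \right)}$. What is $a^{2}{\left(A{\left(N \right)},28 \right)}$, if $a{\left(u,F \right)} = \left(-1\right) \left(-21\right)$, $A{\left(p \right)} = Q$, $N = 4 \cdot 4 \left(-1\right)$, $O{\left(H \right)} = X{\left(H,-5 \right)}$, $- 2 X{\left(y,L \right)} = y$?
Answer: $441$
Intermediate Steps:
$X{\left(y,L \right)} = - \frac{y}{2}$
$O{\left(H \right)} = - \frac{H}{2}$
$Q = \frac{1}{4}$ ($Q = \frac{\left(- \frac{1}{2}\right) \left(-2\right)}{4} = \frac{1}{4} \cdot 1 = \frac{1}{4} \approx 0.25$)
$N = -16$ ($N = 16 \left(-1\right) = -16$)
$A{\left(p \right)} = \frac{1}{4}$
$a{\left(u,F \right)} = 21$
$a^{2}{\left(A{\left(N \right)},28 \right)} = 21^{2} = 441$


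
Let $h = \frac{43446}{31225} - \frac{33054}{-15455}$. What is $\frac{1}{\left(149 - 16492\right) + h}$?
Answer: $- \frac{96516475}{1577028037109} \approx -6.1202 \cdot 10^{-5}$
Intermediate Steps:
$h = \frac{340713816}{96516475}$ ($h = 43446 \cdot \frac{1}{31225} - - \frac{33054}{15455} = \frac{43446}{31225} + \frac{33054}{15455} = \frac{340713816}{96516475} \approx 3.5301$)
$\frac{1}{\left(149 - 16492\right) + h} = \frac{1}{\left(149 - 16492\right) + \frac{340713816}{96516475}} = \frac{1}{-16343 + \frac{340713816}{96516475}} = \frac{1}{- \frac{1577028037109}{96516475}} = - \frac{96516475}{1577028037109}$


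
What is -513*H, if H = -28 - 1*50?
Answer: 40014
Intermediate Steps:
H = -78 (H = -28 - 50 = -78)
-513*H = -513*(-78) = 40014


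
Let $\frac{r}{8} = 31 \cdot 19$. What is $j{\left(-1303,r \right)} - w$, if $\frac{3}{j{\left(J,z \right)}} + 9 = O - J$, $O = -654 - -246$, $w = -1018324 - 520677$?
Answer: $\frac{1363554889}{886} \approx 1.539 \cdot 10^{6}$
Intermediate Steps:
$r = 4712$ ($r = 8 \cdot 31 \cdot 19 = 8 \cdot 589 = 4712$)
$w = -1539001$
$O = -408$ ($O = -654 + 246 = -408$)
$j{\left(J,z \right)} = \frac{3}{-417 - J}$ ($j{\left(J,z \right)} = \frac{3}{-9 - \left(408 + J\right)} = \frac{3}{-417 - J}$)
$j{\left(-1303,r \right)} - w = - \frac{3}{417 - 1303} - -1539001 = - \frac{3}{-886} + 1539001 = \left(-3\right) \left(- \frac{1}{886}\right) + 1539001 = \frac{3}{886} + 1539001 = \frac{1363554889}{886}$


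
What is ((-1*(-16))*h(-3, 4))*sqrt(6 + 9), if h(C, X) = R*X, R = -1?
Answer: -64*sqrt(15) ≈ -247.87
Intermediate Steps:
h(C, X) = -X
((-1*(-16))*h(-3, 4))*sqrt(6 + 9) = ((-1*(-16))*(-1*4))*sqrt(6 + 9) = (16*(-4))*sqrt(15) = -64*sqrt(15)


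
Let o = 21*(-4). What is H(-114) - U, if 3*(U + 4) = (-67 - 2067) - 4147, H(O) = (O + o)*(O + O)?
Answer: 141725/3 ≈ 47242.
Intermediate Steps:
o = -84
H(O) = 2*O*(-84 + O) (H(O) = (O - 84)*(O + O) = (-84 + O)*(2*O) = 2*O*(-84 + O))
U = -6293/3 (U = -4 + ((-67 - 2067) - 4147)/3 = -4 + (-2134 - 4147)/3 = -4 + (1/3)*(-6281) = -4 - 6281/3 = -6293/3 ≈ -2097.7)
H(-114) - U = 2*(-114)*(-84 - 114) - 1*(-6293/3) = 2*(-114)*(-198) + 6293/3 = 45144 + 6293/3 = 141725/3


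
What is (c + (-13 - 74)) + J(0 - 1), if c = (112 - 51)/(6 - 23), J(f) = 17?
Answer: -1251/17 ≈ -73.588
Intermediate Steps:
c = -61/17 (c = 61/(-17) = 61*(-1/17) = -61/17 ≈ -3.5882)
(c + (-13 - 74)) + J(0 - 1) = (-61/17 + (-13 - 74)) + 17 = (-61/17 - 87) + 17 = -1540/17 + 17 = -1251/17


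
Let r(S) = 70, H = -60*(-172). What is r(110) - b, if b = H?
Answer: -10250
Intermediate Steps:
H = 10320
b = 10320
r(110) - b = 70 - 1*10320 = 70 - 10320 = -10250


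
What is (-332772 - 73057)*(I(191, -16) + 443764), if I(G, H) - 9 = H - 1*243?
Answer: -179990843106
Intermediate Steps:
I(G, H) = -234 + H (I(G, H) = 9 + (H - 1*243) = 9 + (H - 243) = 9 + (-243 + H) = -234 + H)
(-332772 - 73057)*(I(191, -16) + 443764) = (-332772 - 73057)*((-234 - 16) + 443764) = -405829*(-250 + 443764) = -405829*443514 = -179990843106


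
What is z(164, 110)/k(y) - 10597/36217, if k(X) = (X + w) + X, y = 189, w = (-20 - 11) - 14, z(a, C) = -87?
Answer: -2226560/4020087 ≈ -0.55386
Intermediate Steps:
w = -45 (w = -31 - 14 = -45)
k(X) = -45 + 2*X (k(X) = (X - 45) + X = (-45 + X) + X = -45 + 2*X)
z(164, 110)/k(y) - 10597/36217 = -87/(-45 + 2*189) - 10597/36217 = -87/(-45 + 378) - 10597*1/36217 = -87/333 - 10597/36217 = -87*1/333 - 10597/36217 = -29/111 - 10597/36217 = -2226560/4020087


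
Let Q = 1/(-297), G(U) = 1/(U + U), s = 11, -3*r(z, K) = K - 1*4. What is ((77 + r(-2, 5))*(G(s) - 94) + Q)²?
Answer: 37824804196/729 ≈ 5.1886e+7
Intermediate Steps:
r(z, K) = 4/3 - K/3 (r(z, K) = -(K - 1*4)/3 = -(K - 4)/3 = -(-4 + K)/3 = 4/3 - K/3)
G(U) = 1/(2*U)
Q = -1/297 ≈ -0.0033670
((77 + r(-2, 5))*(G(s) - 94) + Q)² = ((77 + (4/3 - ⅓*5))*((½)/11 - 94) - 1/297)² = ((77 + (4/3 - 5/3))*((½)*(1/11) - 94) - 1/297)² = ((77 - ⅓)*(1/22 - 94) - 1/297)² = ((230/3)*(-2067/22) - 1/297)² = (-79235/11 - 1/297)² = (-194486/27)² = 37824804196/729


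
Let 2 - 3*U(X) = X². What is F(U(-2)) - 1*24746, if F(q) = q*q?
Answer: -222710/9 ≈ -24746.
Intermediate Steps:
U(X) = ⅔ - X²/3
F(q) = q²
F(U(-2)) - 1*24746 = (⅔ - ⅓*(-2)²)² - 1*24746 = (⅔ - ⅓*4)² - 24746 = (⅔ - 4/3)² - 24746 = (-⅔)² - 24746 = 4/9 - 24746 = -222710/9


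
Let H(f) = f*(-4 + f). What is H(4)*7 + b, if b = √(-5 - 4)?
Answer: 3*I ≈ 3.0*I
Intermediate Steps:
b = 3*I (b = √(-9) = 3*I ≈ 3.0*I)
H(4)*7 + b = (4*(-4 + 4))*7 + 3*I = (4*0)*7 + 3*I = 0*7 + 3*I = 0 + 3*I = 3*I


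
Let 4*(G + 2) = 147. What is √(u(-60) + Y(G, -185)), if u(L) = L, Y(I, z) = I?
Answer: I*√101/2 ≈ 5.0249*I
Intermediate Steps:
G = 139/4 (G = -2 + (¼)*147 = -2 + 147/4 = 139/4 ≈ 34.750)
√(u(-60) + Y(G, -185)) = √(-60 + 139/4) = √(-101/4) = I*√101/2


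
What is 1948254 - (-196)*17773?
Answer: 5431762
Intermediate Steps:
1948254 - (-196)*17773 = 1948254 - 1*(-3483508) = 1948254 + 3483508 = 5431762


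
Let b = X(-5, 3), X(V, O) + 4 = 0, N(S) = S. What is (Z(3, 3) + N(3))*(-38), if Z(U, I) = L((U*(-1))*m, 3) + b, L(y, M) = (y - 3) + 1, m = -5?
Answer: -456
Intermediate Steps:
X(V, O) = -4 (X(V, O) = -4 + 0 = -4)
L(y, M) = -2 + y (L(y, M) = (-3 + y) + 1 = -2 + y)
b = -4
Z(U, I) = -6 + 5*U (Z(U, I) = (-2 + (U*(-1))*(-5)) - 4 = (-2 - U*(-5)) - 4 = (-2 + 5*U) - 4 = -6 + 5*U)
(Z(3, 3) + N(3))*(-38) = ((-6 + 5*3) + 3)*(-38) = ((-6 + 15) + 3)*(-38) = (9 + 3)*(-38) = 12*(-38) = -456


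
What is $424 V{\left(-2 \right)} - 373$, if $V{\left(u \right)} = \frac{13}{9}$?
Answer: $\frac{2155}{9} \approx 239.44$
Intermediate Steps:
$V{\left(u \right)} = \frac{13}{9}$ ($V{\left(u \right)} = 13 \cdot \frac{1}{9} = \frac{13}{9}$)
$424 V{\left(-2 \right)} - 373 = 424 \cdot \frac{13}{9} - 373 = \frac{5512}{9} - 373 = \frac{2155}{9}$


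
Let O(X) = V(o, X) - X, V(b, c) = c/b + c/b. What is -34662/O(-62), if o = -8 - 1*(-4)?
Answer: -11554/31 ≈ -372.71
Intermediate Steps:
o = -4 (o = -8 + 4 = -4)
V(b, c) = 2*c/b
O(X) = -3*X/2 (O(X) = 2*X/(-4) - X = 2*X*(-¼) - X = -X/2 - X = -3*X/2)
-34662/O(-62) = -34662/((-3/2*(-62))) = -34662/93 = -34662*1/93 = -11554/31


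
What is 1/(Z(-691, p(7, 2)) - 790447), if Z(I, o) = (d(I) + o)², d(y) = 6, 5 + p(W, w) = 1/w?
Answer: -4/3161779 ≈ -1.2651e-6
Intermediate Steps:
p(W, w) = -5 + 1/w
Z(I, o) = (6 + o)²
1/(Z(-691, p(7, 2)) - 790447) = 1/((6 + (-5 + 1/2))² - 790447) = 1/((6 + (-5 + ½))² - 790447) = 1/((6 - 9/2)² - 790447) = 1/((3/2)² - 790447) = 1/(9/4 - 790447) = 1/(-3161779/4) = -4/3161779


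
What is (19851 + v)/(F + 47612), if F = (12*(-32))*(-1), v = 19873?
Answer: 9931/11999 ≈ 0.82765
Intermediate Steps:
F = 384 (F = -384*(-1) = 384)
(19851 + v)/(F + 47612) = (19851 + 19873)/(384 + 47612) = 39724/47996 = 39724*(1/47996) = 9931/11999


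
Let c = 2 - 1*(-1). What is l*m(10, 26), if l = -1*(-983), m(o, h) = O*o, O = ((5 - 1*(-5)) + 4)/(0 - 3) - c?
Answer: -226090/3 ≈ -75363.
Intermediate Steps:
c = 3 (c = 2 + 1 = 3)
O = -23/3 (O = ((5 - 1*(-5)) + 4)/(0 - 3) - 1*3 = ((5 + 5) + 4)/(-3) - 3 = (10 + 4)*(-1/3) - 3 = 14*(-1/3) - 3 = -14/3 - 3 = -23/3 ≈ -7.6667)
m(o, h) = -23*o/3
l = 983
l*m(10, 26) = 983*(-23/3*10) = 983*(-230/3) = -226090/3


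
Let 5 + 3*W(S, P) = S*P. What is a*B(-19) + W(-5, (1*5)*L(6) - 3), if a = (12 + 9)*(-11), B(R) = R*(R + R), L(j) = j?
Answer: -500486/3 ≈ -1.6683e+5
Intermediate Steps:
W(S, P) = -5/3 + P*S/3 (W(S, P) = -5/3 + (S*P)/3 = -5/3 + (P*S)/3 = -5/3 + P*S/3)
B(R) = 2*R**2 (B(R) = R*(2*R) = 2*R**2)
a = -231 (a = 21*(-11) = -231)
a*B(-19) + W(-5, (1*5)*L(6) - 3) = -462*(-19)**2 + (-5/3 + (1/3)*((1*5)*6 - 3)*(-5)) = -462*361 + (-5/3 + (1/3)*(5*6 - 3)*(-5)) = -231*722 + (-5/3 + (1/3)*(30 - 3)*(-5)) = -166782 + (-5/3 + (1/3)*27*(-5)) = -166782 + (-5/3 - 45) = -166782 - 140/3 = -500486/3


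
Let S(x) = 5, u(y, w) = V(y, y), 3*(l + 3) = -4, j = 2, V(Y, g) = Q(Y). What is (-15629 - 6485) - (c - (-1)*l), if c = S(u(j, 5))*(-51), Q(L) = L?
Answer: -65564/3 ≈ -21855.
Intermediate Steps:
V(Y, g) = Y
l = -13/3 (l = -3 + (⅓)*(-4) = -3 - 4/3 = -13/3 ≈ -4.3333)
u(y, w) = y
c = -255 (c = 5*(-51) = -255)
(-15629 - 6485) - (c - (-1)*l) = (-15629 - 6485) - (-255 - (-1)*(-13)/3) = -22114 - (-255 - 1*13/3) = -22114 - (-255 - 13/3) = -22114 - 1*(-778/3) = -22114 + 778/3 = -65564/3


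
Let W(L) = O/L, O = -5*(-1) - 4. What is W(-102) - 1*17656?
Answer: -1800913/102 ≈ -17656.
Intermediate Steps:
O = 1 (O = 5 - 4 = 1)
W(L) = 1/L
W(-102) - 1*17656 = 1/(-102) - 1*17656 = -1/102 - 17656 = -1800913/102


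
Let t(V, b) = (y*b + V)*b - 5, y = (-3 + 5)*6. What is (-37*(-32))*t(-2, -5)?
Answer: 361120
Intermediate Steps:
y = 12 (y = 2*6 = 12)
t(V, b) = -5 + b*(V + 12*b) (t(V, b) = (12*b + V)*b - 5 = (V + 12*b)*b - 5 = b*(V + 12*b) - 5 = -5 + b*(V + 12*b))
(-37*(-32))*t(-2, -5) = (-37*(-32))*(-5 + 12*(-5)**2 - 2*(-5)) = 1184*(-5 + 12*25 + 10) = 1184*(-5 + 300 + 10) = 1184*305 = 361120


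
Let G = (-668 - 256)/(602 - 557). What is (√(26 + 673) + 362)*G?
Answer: -111496/15 - 308*√699/15 ≈ -7975.9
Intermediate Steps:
G = -308/15 (G = -924/45 = -924*1/45 = -308/15 ≈ -20.533)
(√(26 + 673) + 362)*G = (√(26 + 673) + 362)*(-308/15) = (√699 + 362)*(-308/15) = (362 + √699)*(-308/15) = -111496/15 - 308*√699/15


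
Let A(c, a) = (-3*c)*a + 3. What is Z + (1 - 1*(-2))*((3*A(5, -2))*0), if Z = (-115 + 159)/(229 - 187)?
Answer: 22/21 ≈ 1.0476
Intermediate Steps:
Z = 22/21 (Z = 44/42 = 44*(1/42) = 22/21 ≈ 1.0476)
A(c, a) = 3 - 3*a*c (A(c, a) = -3*a*c + 3 = 3 - 3*a*c)
Z + (1 - 1*(-2))*((3*A(5, -2))*0) = 22/21 + (1 - 1*(-2))*((3*(3 - 3*(-2)*5))*0) = 22/21 + (1 + 2)*((3*(3 + 30))*0) = 22/21 + 3*((3*33)*0) = 22/21 + 3*(99*0) = 22/21 + 3*0 = 22/21 + 0 = 22/21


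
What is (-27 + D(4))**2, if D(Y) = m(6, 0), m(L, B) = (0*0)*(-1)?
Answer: 729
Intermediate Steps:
m(L, B) = 0 (m(L, B) = 0*(-1) = 0)
D(Y) = 0
(-27 + D(4))**2 = (-27 + 0)**2 = (-27)**2 = 729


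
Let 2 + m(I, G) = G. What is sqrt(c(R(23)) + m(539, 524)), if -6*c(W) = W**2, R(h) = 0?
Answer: 3*sqrt(58) ≈ 22.847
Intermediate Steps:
m(I, G) = -2 + G
c(W) = -W**2/6
sqrt(c(R(23)) + m(539, 524)) = sqrt(-1/6*0**2 + (-2 + 524)) = sqrt(-1/6*0 + 522) = sqrt(0 + 522) = sqrt(522) = 3*sqrt(58)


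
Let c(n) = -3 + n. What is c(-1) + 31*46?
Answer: 1422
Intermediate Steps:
c(-1) + 31*46 = (-3 - 1) + 31*46 = -4 + 1426 = 1422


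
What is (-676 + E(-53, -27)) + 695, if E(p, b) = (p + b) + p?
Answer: -114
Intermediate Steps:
E(p, b) = b + 2*p (E(p, b) = (b + p) + p = b + 2*p)
(-676 + E(-53, -27)) + 695 = (-676 + (-27 + 2*(-53))) + 695 = (-676 + (-27 - 106)) + 695 = (-676 - 133) + 695 = -809 + 695 = -114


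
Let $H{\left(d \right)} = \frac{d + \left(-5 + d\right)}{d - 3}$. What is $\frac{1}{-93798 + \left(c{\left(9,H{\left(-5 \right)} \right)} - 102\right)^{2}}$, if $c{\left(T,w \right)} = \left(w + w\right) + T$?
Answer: $- \frac{16}{1373319} \approx -1.1651 \cdot 10^{-5}$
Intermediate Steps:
$H{\left(d \right)} = \frac{-5 + 2 d}{-3 + d}$
$c{\left(T,w \right)} = T + 2 w$ ($c{\left(T,w \right)} = 2 w + T = T + 2 w$)
$\frac{1}{-93798 + \left(c{\left(9,H{\left(-5 \right)} \right)} - 102\right)^{2}} = \frac{1}{-93798 + \left(\left(9 + 2 \frac{-5 + 2 \left(-5\right)}{-3 - 5}\right) - 102\right)^{2}} = \frac{1}{-93798 + \left(\left(9 + 2 \frac{-5 - 10}{-8}\right) - 102\right)^{2}} = \frac{1}{-93798 + \left(\left(9 + 2 \left(\left(- \frac{1}{8}\right) \left(-15\right)\right)\right) - 102\right)^{2}} = \frac{1}{-93798 + \left(\left(9 + 2 \cdot \frac{15}{8}\right) - 102\right)^{2}} = \frac{1}{-93798 + \left(\left(9 + \frac{15}{4}\right) - 102\right)^{2}} = \frac{1}{-93798 + \left(\frac{51}{4} - 102\right)^{2}} = \frac{1}{-93798 + \left(- \frac{357}{4}\right)^{2}} = \frac{1}{-93798 + \frac{127449}{16}} = \frac{1}{- \frac{1373319}{16}} = - \frac{16}{1373319}$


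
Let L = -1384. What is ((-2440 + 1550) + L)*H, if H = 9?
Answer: -20466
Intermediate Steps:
((-2440 + 1550) + L)*H = ((-2440 + 1550) - 1384)*9 = (-890 - 1384)*9 = -2274*9 = -20466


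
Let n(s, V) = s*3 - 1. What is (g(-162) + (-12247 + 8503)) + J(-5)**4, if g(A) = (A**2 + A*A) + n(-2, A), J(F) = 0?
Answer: 48737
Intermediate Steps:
n(s, V) = -1 + 3*s (n(s, V) = 3*s - 1 = -1 + 3*s)
g(A) = -7 + 2*A**2 (g(A) = (A**2 + A*A) + (-1 + 3*(-2)) = (A**2 + A**2) + (-1 - 6) = 2*A**2 - 7 = -7 + 2*A**2)
(g(-162) + (-12247 + 8503)) + J(-5)**4 = ((-7 + 2*(-162)**2) + (-12247 + 8503)) + 0**4 = ((-7 + 2*26244) - 3744) + 0 = ((-7 + 52488) - 3744) + 0 = (52481 - 3744) + 0 = 48737 + 0 = 48737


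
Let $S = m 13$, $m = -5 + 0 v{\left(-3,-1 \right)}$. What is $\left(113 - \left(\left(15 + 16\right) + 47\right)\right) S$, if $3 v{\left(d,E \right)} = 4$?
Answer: $-2275$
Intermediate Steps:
$v{\left(d,E \right)} = \frac{4}{3}$ ($v{\left(d,E \right)} = \frac{1}{3} \cdot 4 = \frac{4}{3}$)
$m = -5$ ($m = -5 + 0 \cdot \frac{4}{3} = -5 + 0 = -5$)
$S = -65$ ($S = \left(-5\right) 13 = -65$)
$\left(113 - \left(\left(15 + 16\right) + 47\right)\right) S = \left(113 - \left(\left(15 + 16\right) + 47\right)\right) \left(-65\right) = \left(113 - \left(31 + 47\right)\right) \left(-65\right) = \left(113 - 78\right) \left(-65\right) = 35 \left(-65\right) = -2275$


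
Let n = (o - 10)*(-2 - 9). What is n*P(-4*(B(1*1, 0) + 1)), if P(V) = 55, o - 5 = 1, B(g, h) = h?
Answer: 2420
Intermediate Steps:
o = 6 (o = 5 + 1 = 6)
n = 44 (n = (6 - 10)*(-2 - 9) = -4*(-11) = 44)
n*P(-4*(B(1*1, 0) + 1)) = 44*55 = 2420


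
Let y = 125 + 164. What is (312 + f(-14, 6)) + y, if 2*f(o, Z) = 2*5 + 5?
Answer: 1217/2 ≈ 608.50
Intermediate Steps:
f(o, Z) = 15/2 (f(o, Z) = (2*5 + 5)/2 = (10 + 5)/2 = (½)*15 = 15/2)
y = 289
(312 + f(-14, 6)) + y = (312 + 15/2) + 289 = 639/2 + 289 = 1217/2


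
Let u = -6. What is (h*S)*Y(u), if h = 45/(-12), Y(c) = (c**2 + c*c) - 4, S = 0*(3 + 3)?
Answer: 0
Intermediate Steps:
S = 0 (S = 0*6 = 0)
Y(c) = -4 + 2*c**2 (Y(c) = (c**2 + c**2) - 4 = 2*c**2 - 4 = -4 + 2*c**2)
h = -15/4 (h = 45*(-1/12) = -15/4 ≈ -3.7500)
(h*S)*Y(u) = (-15/4*0)*(-4 + 2*(-6)**2) = 0*(-4 + 2*36) = 0*(-4 + 72) = 0*68 = 0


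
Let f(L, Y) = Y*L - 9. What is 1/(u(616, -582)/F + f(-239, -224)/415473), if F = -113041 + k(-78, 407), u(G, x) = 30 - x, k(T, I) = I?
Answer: 23398192941/2887345321 ≈ 8.1037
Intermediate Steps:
f(L, Y) = -9 + L*Y (f(L, Y) = L*Y - 9 = -9 + L*Y)
F = -112634 (F = -113041 + 407 = -112634)
1/(u(616, -582)/F + f(-239, -224)/415473) = 1/((30 - 1*(-582))/(-112634) + (-9 - 239*(-224))/415473) = 1/((30 + 582)*(-1/112634) + (-9 + 53536)*(1/415473)) = 1/(612*(-1/112634) + 53527*(1/415473)) = 1/(-306/56317 + 53527/415473) = 1/(2887345321/23398192941) = 23398192941/2887345321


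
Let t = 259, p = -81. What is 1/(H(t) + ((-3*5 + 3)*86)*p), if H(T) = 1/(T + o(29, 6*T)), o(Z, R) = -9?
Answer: 250/20898001 ≈ 1.1963e-5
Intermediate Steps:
H(T) = 1/(-9 + T) (H(T) = 1/(T - 9) = 1/(-9 + T))
1/(H(t) + ((-3*5 + 3)*86)*p) = 1/(1/(-9 + 259) + ((-3*5 + 3)*86)*(-81)) = 1/(1/250 + ((-15 + 3)*86)*(-81)) = 1/(1/250 - 12*86*(-81)) = 1/(1/250 - 1032*(-81)) = 1/(1/250 + 83592) = 1/(20898001/250) = 250/20898001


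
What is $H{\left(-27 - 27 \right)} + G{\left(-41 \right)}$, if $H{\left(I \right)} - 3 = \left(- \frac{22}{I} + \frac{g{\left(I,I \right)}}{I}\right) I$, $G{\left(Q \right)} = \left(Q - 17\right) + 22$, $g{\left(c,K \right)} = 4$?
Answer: $-51$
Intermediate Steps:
$G{\left(Q \right)} = 5 + Q$ ($G{\left(Q \right)} = \left(-17 + Q\right) + 22 = 5 + Q$)
$H{\left(I \right)} = -15$ ($H{\left(I \right)} = 3 + \left(- \frac{22}{I} + \frac{4}{I}\right) I = 3 + - \frac{18}{I} I = 3 - 18 = -15$)
$H{\left(-27 - 27 \right)} + G{\left(-41 \right)} = -15 + \left(5 - 41\right) = -15 - 36 = -51$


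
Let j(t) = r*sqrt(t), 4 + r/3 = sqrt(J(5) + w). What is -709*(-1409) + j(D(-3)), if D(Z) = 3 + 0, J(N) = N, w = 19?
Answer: 998981 + 6*sqrt(3)*(-2 + sqrt(6)) ≈ 9.9899e+5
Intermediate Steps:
D(Z) = 3
r = -12 + 6*sqrt(6) (r = -12 + 3*sqrt(5 + 19) = -12 + 3*sqrt(24) = -12 + 3*(2*sqrt(6)) = -12 + 6*sqrt(6) ≈ 2.6969)
j(t) = sqrt(t)*(-12 + 6*sqrt(6)) (j(t) = (-12 + 6*sqrt(6))*sqrt(t) = sqrt(t)*(-12 + 6*sqrt(6)))
-709*(-1409) + j(D(-3)) = -709*(-1409) + 6*sqrt(3)*(-2 + sqrt(6)) = 998981 + 6*sqrt(3)*(-2 + sqrt(6))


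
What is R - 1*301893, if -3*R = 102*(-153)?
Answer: -296691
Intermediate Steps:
R = 5202 (R = -34*(-153) = -⅓*(-15606) = 5202)
R - 1*301893 = 5202 - 1*301893 = 5202 - 301893 = -296691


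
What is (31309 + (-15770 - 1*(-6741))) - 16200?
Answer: 6080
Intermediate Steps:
(31309 + (-15770 - 1*(-6741))) - 16200 = (31309 + (-15770 + 6741)) - 16200 = (31309 - 9029) - 16200 = 22280 - 16200 = 6080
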